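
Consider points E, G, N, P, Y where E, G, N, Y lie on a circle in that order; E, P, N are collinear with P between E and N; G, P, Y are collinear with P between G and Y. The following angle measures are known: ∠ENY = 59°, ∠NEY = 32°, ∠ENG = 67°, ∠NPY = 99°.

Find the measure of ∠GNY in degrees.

1. ∠GYN = 22°  [△NPY]
2. ∠NGY = 32°  [same arc NY]
3. ∠GNY = 126°  [△GNY]

∠GNY = 126°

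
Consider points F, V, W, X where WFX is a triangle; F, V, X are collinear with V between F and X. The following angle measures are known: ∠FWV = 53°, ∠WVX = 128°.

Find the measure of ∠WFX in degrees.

∠WFX = 75°

1. ∠FVW = 52°  [linear pair at V on FX]
2. ∠VFW = 75°  [△WFV]
3. ∠WFX = 75°  [V on ray FX]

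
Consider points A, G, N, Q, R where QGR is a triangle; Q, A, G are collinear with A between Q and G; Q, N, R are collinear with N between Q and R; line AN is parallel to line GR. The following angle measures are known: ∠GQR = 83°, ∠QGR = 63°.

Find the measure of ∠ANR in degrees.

∠ANR = 146°

1. ∠GRQ = 34°  [△QGR]
2. ∠ANQ = 34°  [AN∥GR, corresponding at N]
3. ∠ANR = 146°  [linear pair at N on QR]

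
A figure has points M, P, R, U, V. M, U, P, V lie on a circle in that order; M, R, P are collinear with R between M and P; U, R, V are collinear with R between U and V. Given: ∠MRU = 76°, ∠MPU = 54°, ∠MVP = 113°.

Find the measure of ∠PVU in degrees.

1. ∠MUP = 67°  [cyclic MUPV, opposite ∠U+∠V]
2. ∠PMU = 59°  [△MUP]
3. ∠PVU = 59°  [same arc UP]

∠PVU = 59°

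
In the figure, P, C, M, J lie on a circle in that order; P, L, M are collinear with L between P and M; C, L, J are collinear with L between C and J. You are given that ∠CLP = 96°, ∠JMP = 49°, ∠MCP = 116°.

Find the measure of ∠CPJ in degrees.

1. ∠JLM = 96°  [vertical angles at L]
2. ∠JCP = 49°  [same arc PJ]
3. ∠MJP = 64°  [cyclic PCMJ, opposite ∠C+∠J]
4. ∠JLP = 84°  [linear pair at L on PM]
5. ∠JPM = 67°  [△PMJ]
6. ∠CJP = 29°  [△PLJ]
7. ∠CPJ = 102°  [△PCJ]

∠CPJ = 102°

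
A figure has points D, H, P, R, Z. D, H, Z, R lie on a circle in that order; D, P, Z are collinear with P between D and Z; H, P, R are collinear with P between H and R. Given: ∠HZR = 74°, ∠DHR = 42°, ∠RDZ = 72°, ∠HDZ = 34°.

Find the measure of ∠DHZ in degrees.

∠DHZ = 114°

1. ∠DZR = 42°  [same arc DR]
2. ∠DRZ = 66°  [△DZR]
3. ∠DHZ = 114°  [cyclic DHZR, opposite ∠H+∠R]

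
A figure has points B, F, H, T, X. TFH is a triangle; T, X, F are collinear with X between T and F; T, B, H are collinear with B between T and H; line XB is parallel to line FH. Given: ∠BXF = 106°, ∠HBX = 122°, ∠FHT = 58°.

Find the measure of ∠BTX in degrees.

1. ∠BXT = 74°  [linear pair at X on TF]
2. ∠TBX = 58°  [linear pair at B on TH]
3. ∠BTX = 48°  [△TXB]

∠BTX = 48°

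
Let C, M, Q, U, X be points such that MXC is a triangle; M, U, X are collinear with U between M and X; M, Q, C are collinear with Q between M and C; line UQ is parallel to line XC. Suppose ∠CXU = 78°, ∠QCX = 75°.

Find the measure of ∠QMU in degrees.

1. ∠CXM = 78°  [U on ray XM]
2. ∠MCX = 75°  [Q on ray CM]
3. ∠CMX = 27°  [△MXC]
4. ∠QMU = 27°  [U on MX, Q on MC]

∠QMU = 27°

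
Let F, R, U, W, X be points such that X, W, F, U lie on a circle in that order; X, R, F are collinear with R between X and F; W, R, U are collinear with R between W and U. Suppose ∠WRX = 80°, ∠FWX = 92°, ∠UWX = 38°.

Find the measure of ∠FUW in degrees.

1. ∠FRU = 80°  [vertical angles at R]
2. ∠UFX = 38°  [same arc XU]
3. ∠FUW = 62°  [△FRU]

∠FUW = 62°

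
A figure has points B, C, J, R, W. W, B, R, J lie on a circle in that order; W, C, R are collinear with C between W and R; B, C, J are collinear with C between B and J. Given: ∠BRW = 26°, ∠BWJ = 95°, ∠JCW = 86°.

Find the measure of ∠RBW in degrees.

1. ∠BJW = 26°  [same arc WB]
2. ∠JBW = 59°  [△WBJ]
3. ∠JWR = 68°  [△WCJ]
4. ∠JRW = 59°  [same arc WJ]
5. ∠RJW = 53°  [△WRJ]
6. ∠RBW = 127°  [cyclic WBRJ, opposite ∠B+∠J]

∠RBW = 127°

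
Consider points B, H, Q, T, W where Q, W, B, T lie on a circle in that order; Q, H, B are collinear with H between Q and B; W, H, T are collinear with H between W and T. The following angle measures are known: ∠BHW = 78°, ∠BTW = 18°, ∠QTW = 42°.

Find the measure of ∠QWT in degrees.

1. ∠QHW = 102°  [linear pair at H on QB]
2. ∠BQW = 18°  [same arc WB]
3. ∠QWT = 60°  [△QHW]

∠QWT = 60°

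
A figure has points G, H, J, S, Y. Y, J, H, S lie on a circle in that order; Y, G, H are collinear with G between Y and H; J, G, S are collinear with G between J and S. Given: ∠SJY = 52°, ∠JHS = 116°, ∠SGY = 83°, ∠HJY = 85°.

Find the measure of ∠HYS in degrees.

∠HYS = 33°

1. ∠SHY = 52°  [same arc YS]
2. ∠HSY = 95°  [cyclic YJHS, opposite ∠J+∠S]
3. ∠HYS = 33°  [△YHS]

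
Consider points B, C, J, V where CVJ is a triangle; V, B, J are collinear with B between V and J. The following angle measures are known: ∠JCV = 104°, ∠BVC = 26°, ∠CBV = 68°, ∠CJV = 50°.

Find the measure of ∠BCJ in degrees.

1. ∠CBJ = 112°  [linear pair at B on VJ]
2. ∠BJC = 50°  [B on ray JV]
3. ∠BCJ = 18°  [△CBJ]

∠BCJ = 18°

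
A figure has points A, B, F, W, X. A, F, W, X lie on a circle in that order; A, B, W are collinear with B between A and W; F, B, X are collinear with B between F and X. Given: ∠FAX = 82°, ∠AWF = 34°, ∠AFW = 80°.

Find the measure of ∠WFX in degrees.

∠WFX = 16°

1. ∠FWX = 98°  [cyclic AFWX, opposite ∠A+∠W]
2. ∠FAW = 66°  [△AFW]
3. ∠FXW = 66°  [same arc FW]
4. ∠WFX = 16°  [△FWX]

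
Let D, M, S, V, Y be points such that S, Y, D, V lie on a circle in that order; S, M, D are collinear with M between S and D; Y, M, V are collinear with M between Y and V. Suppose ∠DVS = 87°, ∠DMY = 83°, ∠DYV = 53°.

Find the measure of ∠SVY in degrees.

1. ∠SMV = 83°  [vertical angles at M]
2. ∠DSV = 53°  [same arc DV]
3. ∠SVY = 44°  [△SMV]

∠SVY = 44°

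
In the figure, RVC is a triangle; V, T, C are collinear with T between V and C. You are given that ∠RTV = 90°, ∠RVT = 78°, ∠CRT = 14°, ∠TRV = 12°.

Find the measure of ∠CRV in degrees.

∠CRV = 26°

1. ∠CTR = 90°  [linear pair at T on VC]
2. ∠CVR = 78°  [T on ray VC]
3. ∠RCT = 76°  [△RTC]
4. ∠RCV = 76°  [T on ray CV]
5. ∠CRV = 26°  [△RVC]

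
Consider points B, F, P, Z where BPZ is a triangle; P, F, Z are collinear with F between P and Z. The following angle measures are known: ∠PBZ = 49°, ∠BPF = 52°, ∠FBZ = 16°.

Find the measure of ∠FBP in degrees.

∠FBP = 33°

1. ∠BPZ = 52°  [F on ray PZ]
2. ∠BZP = 79°  [△BPZ]
3. ∠BZF = 79°  [F on ray ZP]
4. ∠BFZ = 85°  [△BFZ]
5. ∠BFP = 95°  [linear pair at F on PZ]
6. ∠FBP = 33°  [△BPF]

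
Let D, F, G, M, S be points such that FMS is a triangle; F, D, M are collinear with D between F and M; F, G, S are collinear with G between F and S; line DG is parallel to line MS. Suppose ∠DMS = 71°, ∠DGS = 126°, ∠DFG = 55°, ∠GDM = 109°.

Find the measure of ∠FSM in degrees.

∠FSM = 54°

1. ∠FMS = 71°  [D on ray MF]
2. ∠MFS = 55°  [D on FM, G on FS]
3. ∠FSM = 54°  [△FMS]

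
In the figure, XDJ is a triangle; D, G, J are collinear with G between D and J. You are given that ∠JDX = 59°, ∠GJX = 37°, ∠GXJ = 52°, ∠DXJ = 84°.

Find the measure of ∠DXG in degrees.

∠DXG = 32°

1. ∠GDX = 59°  [G on ray DJ]
2. ∠JGX = 91°  [△XGJ]
3. ∠DGX = 89°  [linear pair at G on DJ]
4. ∠DXG = 32°  [△XDG]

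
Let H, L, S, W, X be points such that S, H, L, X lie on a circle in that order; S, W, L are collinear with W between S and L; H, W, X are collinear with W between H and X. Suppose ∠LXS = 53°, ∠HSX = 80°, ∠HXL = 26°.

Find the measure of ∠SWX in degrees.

∠SWX = 99°

1. ∠LHS = 127°  [cyclic SHLX, opposite ∠H+∠X]
2. ∠HLX = 100°  [cyclic SHLX, opposite ∠S+∠L]
3. ∠HSL = 26°  [same arc HL]
4. ∠LHX = 54°  [△HLX]
5. ∠HLS = 27°  [△SHL]
6. ∠LSX = 54°  [same arc LX]
7. ∠HXS = 27°  [same arc SH]
8. ∠SWX = 99°  [△SWX]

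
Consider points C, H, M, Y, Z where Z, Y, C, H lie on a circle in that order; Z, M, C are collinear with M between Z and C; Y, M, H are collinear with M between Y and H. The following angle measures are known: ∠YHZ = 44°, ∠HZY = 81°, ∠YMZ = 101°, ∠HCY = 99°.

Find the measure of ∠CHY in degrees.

∠CHY = 24°

1. ∠HYZ = 55°  [△ZYH]
2. ∠CMH = 101°  [vertical angles at M]
3. ∠HCZ = 55°  [same arc ZH]
4. ∠CHY = 24°  [△CMH]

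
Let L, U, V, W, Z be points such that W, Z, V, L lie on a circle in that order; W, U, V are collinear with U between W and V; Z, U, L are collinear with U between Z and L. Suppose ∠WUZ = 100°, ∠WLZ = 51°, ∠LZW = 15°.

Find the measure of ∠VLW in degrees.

1. ∠VWZ = 65°  [△WUZ]
2. ∠WVZ = 51°  [same arc WZ]
3. ∠VZW = 64°  [△WZV]
4. ∠VLW = 116°  [cyclic WZVL, opposite ∠Z+∠L]

∠VLW = 116°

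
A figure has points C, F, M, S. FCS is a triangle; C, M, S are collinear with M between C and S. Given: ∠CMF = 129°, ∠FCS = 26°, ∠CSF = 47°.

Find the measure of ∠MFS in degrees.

∠MFS = 82°

1. ∠FMS = 51°  [linear pair at M on CS]
2. ∠FSM = 47°  [M on ray SC]
3. ∠MFS = 82°  [△FMS]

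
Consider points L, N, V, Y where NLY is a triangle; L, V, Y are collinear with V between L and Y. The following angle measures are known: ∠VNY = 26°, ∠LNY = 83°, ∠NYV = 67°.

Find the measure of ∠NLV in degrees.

∠NLV = 30°

1. ∠LYN = 67°  [V on ray YL]
2. ∠NLY = 30°  [△NLY]
3. ∠NLV = 30°  [V on ray LY]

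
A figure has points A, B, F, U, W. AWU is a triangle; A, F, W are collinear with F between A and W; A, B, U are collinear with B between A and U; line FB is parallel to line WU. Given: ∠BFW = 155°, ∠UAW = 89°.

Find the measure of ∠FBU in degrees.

1. ∠AFB = 25°  [linear pair at F on AW]
2. ∠BAF = 89°  [F on AW, B on AU]
3. ∠ABF = 66°  [△AFB]
4. ∠FBU = 114°  [linear pair at B on AU]

∠FBU = 114°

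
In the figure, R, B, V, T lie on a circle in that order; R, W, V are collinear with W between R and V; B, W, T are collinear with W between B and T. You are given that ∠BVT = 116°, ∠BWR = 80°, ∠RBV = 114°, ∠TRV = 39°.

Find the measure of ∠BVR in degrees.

1. ∠BWV = 100°  [linear pair at W on RV]
2. ∠TBV = 39°  [same arc VT]
3. ∠BVR = 41°  [△BWV]

∠BVR = 41°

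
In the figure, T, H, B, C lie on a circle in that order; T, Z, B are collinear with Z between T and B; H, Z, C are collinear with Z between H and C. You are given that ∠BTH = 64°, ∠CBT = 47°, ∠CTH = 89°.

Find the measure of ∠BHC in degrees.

∠BHC = 25°

1. ∠BCH = 64°  [same arc HB]
2. ∠CBH = 91°  [cyclic THBC, opposite ∠T+∠B]
3. ∠BHC = 25°  [△HBC]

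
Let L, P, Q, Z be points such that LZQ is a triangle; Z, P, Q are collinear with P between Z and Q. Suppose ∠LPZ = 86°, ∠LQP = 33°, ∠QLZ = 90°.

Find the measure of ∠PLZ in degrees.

∠PLZ = 37°

1. ∠LQZ = 33°  [P on ray QZ]
2. ∠LZQ = 57°  [△LZQ]
3. ∠LZP = 57°  [P on ray ZQ]
4. ∠PLZ = 37°  [△LZP]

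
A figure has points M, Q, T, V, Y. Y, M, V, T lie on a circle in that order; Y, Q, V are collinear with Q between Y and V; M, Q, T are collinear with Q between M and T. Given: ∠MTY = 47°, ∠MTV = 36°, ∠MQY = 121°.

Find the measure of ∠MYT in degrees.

∠MYT = 110°

1. ∠MYV = 36°  [same arc MV]
2. ∠TMY = 23°  [△YQM]
3. ∠MYT = 110°  [△YMT]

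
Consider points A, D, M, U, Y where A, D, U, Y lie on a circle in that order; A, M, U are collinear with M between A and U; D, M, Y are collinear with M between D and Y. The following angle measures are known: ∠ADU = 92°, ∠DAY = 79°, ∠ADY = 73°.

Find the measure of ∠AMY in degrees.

∠AMY = 133°

1. ∠AYU = 88°  [cyclic ADUY, opposite ∠D+∠Y]
2. ∠AYD = 28°  [△ADY]
3. ∠AUY = 73°  [same arc AY]
4. ∠UAY = 19°  [△AUY]
5. ∠AMY = 133°  [△AMY]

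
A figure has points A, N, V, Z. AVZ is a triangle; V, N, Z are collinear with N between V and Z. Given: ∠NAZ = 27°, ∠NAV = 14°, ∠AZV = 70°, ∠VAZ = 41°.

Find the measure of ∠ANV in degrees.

1. ∠AVZ = 69°  [△AVZ]
2. ∠AVN = 69°  [N on ray VZ]
3. ∠ANV = 97°  [△AVN]

∠ANV = 97°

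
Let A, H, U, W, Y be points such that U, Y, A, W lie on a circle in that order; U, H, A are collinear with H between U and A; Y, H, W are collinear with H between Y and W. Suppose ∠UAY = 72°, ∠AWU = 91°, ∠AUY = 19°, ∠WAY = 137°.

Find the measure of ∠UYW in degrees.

1. ∠UWY = 72°  [same arc UY]
2. ∠WUY = 43°  [cyclic UYAW, opposite ∠U+∠A]
3. ∠UYW = 65°  [△UYW]

∠UYW = 65°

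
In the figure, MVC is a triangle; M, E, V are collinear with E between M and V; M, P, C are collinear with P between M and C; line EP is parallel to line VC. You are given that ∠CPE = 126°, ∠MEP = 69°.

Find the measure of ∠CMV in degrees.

1. ∠EPM = 54°  [linear pair at P on MC]
2. ∠EMP = 57°  [△MEP]
3. ∠CMV = 57°  [E on MV, P on MC]

∠CMV = 57°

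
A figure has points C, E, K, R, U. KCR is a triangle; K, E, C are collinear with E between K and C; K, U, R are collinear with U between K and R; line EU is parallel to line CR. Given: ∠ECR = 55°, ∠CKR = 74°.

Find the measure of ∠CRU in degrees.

∠CRU = 51°

1. ∠KCR = 55°  [E on ray CK]
2. ∠CRK = 51°  [△KCR]
3. ∠CRU = 51°  [U on ray RK]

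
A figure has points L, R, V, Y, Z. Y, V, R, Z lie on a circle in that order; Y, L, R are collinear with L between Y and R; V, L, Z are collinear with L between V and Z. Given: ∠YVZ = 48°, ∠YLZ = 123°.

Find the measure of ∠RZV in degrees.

1. ∠YRZ = 48°  [same arc YZ]
2. ∠RLZ = 57°  [linear pair at L on YR]
3. ∠RZV = 75°  [△RLZ]

∠RZV = 75°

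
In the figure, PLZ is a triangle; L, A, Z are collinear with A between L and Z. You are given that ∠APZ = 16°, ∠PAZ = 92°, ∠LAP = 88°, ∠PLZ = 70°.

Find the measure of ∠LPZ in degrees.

1. ∠AZP = 72°  [△PAZ]
2. ∠LZP = 72°  [A on ray ZL]
3. ∠LPZ = 38°  [△PLZ]

∠LPZ = 38°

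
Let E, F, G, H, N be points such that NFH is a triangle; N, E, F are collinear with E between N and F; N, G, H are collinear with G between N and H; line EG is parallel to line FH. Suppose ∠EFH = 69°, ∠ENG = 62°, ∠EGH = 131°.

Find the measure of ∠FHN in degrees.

1. ∠HFN = 69°  [E on ray FN]
2. ∠FNH = 62°  [E on NF, G on NH]
3. ∠FHN = 49°  [△NFH]

∠FHN = 49°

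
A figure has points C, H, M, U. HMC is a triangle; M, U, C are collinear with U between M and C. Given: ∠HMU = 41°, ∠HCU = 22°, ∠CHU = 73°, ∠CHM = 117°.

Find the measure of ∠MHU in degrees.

1. ∠CUH = 85°  [△HUC]
2. ∠HUM = 95°  [linear pair at U on MC]
3. ∠MHU = 44°  [△HMU]

∠MHU = 44°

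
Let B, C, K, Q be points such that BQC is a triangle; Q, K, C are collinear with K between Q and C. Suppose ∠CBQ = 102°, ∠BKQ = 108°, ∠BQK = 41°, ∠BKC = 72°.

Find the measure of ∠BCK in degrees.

∠BCK = 37°

1. ∠BQC = 41°  [K on ray QC]
2. ∠BCQ = 37°  [△BQC]
3. ∠BCK = 37°  [K on ray CQ]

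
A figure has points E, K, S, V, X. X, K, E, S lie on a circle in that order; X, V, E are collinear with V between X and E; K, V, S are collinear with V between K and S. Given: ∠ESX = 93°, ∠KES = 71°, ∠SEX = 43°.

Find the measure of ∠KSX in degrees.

∠KSX = 28°

1. ∠KXS = 109°  [cyclic XKES, opposite ∠X+∠E]
2. ∠SKX = 43°  [same arc XS]
3. ∠KSX = 28°  [△XKS]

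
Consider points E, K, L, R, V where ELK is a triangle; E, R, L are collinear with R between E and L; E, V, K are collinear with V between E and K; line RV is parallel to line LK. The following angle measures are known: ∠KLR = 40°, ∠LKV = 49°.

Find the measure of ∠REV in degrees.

1. ∠ELK = 40°  [R on ray LE]
2. ∠EKL = 49°  [V on ray KE]
3. ∠KEL = 91°  [△ELK]
4. ∠REV = 91°  [R on EL, V on EK]

∠REV = 91°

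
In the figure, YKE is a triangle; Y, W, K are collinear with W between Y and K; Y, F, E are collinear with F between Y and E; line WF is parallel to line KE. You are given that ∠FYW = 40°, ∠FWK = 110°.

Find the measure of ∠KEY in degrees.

1. ∠FWY = 70°  [linear pair at W on YK]
2. ∠WFY = 70°  [△YWF]
3. ∠KEY = 70°  [WF∥KE, corresponding at F]

∠KEY = 70°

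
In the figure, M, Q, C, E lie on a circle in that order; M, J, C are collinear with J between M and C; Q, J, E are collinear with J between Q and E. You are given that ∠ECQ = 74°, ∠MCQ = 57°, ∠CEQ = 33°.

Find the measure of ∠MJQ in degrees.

∠MJQ = 130°

1. ∠CQE = 73°  [△QCE]
2. ∠CJQ = 50°  [△QJC]
3. ∠MJQ = 130°  [linear pair at J on MC]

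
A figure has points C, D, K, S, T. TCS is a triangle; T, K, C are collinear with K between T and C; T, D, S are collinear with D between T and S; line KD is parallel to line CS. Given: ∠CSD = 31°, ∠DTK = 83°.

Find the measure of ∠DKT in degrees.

1. ∠CST = 31°  [D on ray ST]
2. ∠CTS = 83°  [K on TC, D on TS]
3. ∠SCT = 66°  [△TCS]
4. ∠DKT = 66°  [KD∥CS, corresponding at K]

∠DKT = 66°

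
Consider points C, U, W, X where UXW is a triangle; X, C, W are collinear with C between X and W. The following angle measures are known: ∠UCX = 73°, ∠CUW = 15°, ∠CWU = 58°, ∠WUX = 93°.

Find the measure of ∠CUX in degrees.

∠CUX = 78°

1. ∠UWX = 58°  [C on ray WX]
2. ∠UXW = 29°  [△UXW]
3. ∠CXU = 29°  [C on ray XW]
4. ∠CUX = 78°  [△UXC]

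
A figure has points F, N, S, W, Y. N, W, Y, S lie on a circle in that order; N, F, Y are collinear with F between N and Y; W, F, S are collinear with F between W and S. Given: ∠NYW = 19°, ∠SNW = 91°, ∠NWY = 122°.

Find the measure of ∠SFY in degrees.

1. ∠NSW = 19°  [same arc NW]
2. ∠WNY = 39°  [△NWY]
3. ∠NWS = 70°  [△NWS]
4. ∠WSY = 39°  [same arc WY]
5. ∠NYS = 70°  [same arc NS]
6. ∠SFY = 71°  [△YFS]

∠SFY = 71°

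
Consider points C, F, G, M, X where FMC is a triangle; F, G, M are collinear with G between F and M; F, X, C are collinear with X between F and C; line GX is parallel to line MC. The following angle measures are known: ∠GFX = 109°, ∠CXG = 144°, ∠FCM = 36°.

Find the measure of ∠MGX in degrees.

1. ∠FXG = 36°  [linear pair at X on FC]
2. ∠FGX = 35°  [△FGX]
3. ∠MGX = 145°  [linear pair at G on FM]

∠MGX = 145°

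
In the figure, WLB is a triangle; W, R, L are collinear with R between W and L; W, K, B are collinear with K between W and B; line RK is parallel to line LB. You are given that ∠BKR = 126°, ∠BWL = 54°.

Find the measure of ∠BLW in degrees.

∠BLW = 72°

1. ∠RKW = 54°  [linear pair at K on WB]
2. ∠KWR = 54°  [R on WL, K on WB]
3. ∠KRW = 72°  [△WRK]
4. ∠BLW = 72°  [RK∥LB, corresponding at R]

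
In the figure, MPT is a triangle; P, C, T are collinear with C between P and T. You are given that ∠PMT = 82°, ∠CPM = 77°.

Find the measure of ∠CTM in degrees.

∠CTM = 21°

1. ∠MPT = 77°  [C on ray PT]
2. ∠MTP = 21°  [△MPT]
3. ∠CTM = 21°  [C on ray TP]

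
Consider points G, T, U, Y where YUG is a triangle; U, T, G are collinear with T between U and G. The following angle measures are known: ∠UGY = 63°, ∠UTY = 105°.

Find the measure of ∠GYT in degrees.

1. ∠TGY = 63°  [T on ray GU]
2. ∠GTY = 75°  [linear pair at T on UG]
3. ∠GYT = 42°  [△YTG]

∠GYT = 42°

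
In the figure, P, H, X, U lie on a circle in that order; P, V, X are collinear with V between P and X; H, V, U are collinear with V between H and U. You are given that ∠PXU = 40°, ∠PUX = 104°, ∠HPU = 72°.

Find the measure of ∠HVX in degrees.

∠HVX = 76°

1. ∠PHU = 40°  [same arc PU]
2. ∠UPX = 36°  [△PXU]
3. ∠HUP = 68°  [△PHU]
4. ∠UHX = 36°  [same arc XU]
5. ∠HXP = 68°  [same arc PH]
6. ∠HVX = 76°  [△HVX]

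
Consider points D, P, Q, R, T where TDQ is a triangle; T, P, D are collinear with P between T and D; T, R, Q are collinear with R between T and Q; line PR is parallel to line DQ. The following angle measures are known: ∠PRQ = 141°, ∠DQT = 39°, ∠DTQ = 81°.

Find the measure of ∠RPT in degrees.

1. ∠PRT = 39°  [linear pair at R on TQ]
2. ∠PTR = 81°  [P on TD, R on TQ]
3. ∠RPT = 60°  [△TPR]

∠RPT = 60°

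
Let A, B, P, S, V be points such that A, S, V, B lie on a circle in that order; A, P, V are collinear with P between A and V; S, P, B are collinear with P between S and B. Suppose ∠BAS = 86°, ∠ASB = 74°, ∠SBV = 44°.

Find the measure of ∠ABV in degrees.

1. ∠ABS = 20°  [△ASB]
2. ∠SAV = 44°  [same arc SV]
3. ∠AVS = 20°  [same arc AS]
4. ∠ASV = 116°  [△ASV]
5. ∠ABV = 64°  [cyclic ASVB, opposite ∠S+∠B]

∠ABV = 64°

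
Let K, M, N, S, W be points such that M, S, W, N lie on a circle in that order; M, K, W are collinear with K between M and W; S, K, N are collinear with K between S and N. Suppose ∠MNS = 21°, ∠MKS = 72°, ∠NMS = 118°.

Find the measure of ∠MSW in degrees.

∠MSW = 92°

1. ∠MWS = 21°  [same arc MS]
2. ∠MSN = 41°  [△MSN]
3. ∠SMW = 67°  [△MKS]
4. ∠MSW = 92°  [△MSW]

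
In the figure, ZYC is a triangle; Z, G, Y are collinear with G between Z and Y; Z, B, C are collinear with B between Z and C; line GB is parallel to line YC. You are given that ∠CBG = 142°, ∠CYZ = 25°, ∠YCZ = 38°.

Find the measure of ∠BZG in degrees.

∠BZG = 117°

1. ∠GBZ = 38°  [linear pair at B on ZC]
2. ∠BGZ = 25°  [GB∥YC, corresponding at G]
3. ∠BZG = 117°  [△ZGB]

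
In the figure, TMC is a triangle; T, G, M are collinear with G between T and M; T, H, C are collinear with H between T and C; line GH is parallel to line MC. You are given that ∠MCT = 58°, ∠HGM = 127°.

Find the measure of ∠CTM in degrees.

1. ∠GHT = 58°  [GH∥MC, corresponding at H]
2. ∠HGT = 53°  [linear pair at G on TM]
3. ∠GTH = 69°  [△TGH]
4. ∠CTM = 69°  [G on TM, H on TC]

∠CTM = 69°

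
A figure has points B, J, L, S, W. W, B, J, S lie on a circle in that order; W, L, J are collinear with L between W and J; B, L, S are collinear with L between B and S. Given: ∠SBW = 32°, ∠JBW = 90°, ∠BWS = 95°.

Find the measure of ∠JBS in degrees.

∠JBS = 58°

1. ∠SJW = 32°  [same arc WS]
2. ∠JSW = 90°  [cyclic WBJS, opposite ∠B+∠S]
3. ∠JWS = 58°  [△WJS]
4. ∠JBS = 58°  [same arc JS]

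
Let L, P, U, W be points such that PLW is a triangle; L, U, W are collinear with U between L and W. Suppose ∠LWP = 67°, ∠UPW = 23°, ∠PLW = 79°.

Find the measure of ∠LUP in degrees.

∠LUP = 90°

1. ∠PWU = 67°  [U on ray WL]
2. ∠PUW = 90°  [△PUW]
3. ∠LUP = 90°  [linear pair at U on LW]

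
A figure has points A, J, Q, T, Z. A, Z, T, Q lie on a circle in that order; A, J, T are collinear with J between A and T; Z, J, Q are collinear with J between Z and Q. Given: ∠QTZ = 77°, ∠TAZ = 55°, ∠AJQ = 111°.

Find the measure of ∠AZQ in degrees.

∠AZQ = 56°

1. ∠TQZ = 55°  [same arc ZT]
2. ∠QJT = 69°  [linear pair at J on AT]
3. ∠ATQ = 56°  [△TJQ]
4. ∠AZQ = 56°  [same arc AQ]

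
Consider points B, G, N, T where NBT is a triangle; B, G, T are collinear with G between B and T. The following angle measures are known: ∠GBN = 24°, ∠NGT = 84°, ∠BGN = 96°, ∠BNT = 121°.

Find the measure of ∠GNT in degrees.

1. ∠NBT = 24°  [G on ray BT]
2. ∠BTN = 35°  [△NBT]
3. ∠GTN = 35°  [G on ray TB]
4. ∠GNT = 61°  [△NGT]

∠GNT = 61°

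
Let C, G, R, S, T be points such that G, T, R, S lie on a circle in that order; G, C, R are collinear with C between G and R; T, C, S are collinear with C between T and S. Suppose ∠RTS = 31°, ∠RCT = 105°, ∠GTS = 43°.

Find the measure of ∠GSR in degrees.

∠GSR = 106°

1. ∠RGS = 31°  [same arc RS]
2. ∠GRS = 43°  [same arc GS]
3. ∠GSR = 106°  [△GRS]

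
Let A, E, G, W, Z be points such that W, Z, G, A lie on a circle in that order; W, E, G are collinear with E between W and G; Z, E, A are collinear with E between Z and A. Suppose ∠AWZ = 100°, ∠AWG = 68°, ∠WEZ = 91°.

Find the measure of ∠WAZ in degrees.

∠WAZ = 23°

1. ∠AZG = 68°  [same arc GA]
2. ∠GEZ = 89°  [linear pair at E on WG]
3. ∠WGZ = 23°  [△ZEG]
4. ∠WAZ = 23°  [same arc WZ]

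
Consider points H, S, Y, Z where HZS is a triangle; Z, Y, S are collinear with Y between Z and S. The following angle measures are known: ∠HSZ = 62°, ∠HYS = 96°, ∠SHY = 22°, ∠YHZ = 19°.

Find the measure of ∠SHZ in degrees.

∠SHZ = 41°

1. ∠HYZ = 84°  [linear pair at Y on ZS]
2. ∠HZY = 77°  [△HZY]
3. ∠HZS = 77°  [Y on ray ZS]
4. ∠SHZ = 41°  [△HZS]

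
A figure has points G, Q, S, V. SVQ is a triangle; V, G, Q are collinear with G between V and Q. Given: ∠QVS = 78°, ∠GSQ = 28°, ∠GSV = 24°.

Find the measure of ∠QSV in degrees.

∠QSV = 52°

1. ∠GVS = 78°  [G on ray VQ]
2. ∠SGV = 78°  [△SVG]
3. ∠QGS = 102°  [linear pair at G on VQ]
4. ∠GQS = 50°  [△SGQ]
5. ∠SQV = 50°  [G on ray QV]
6. ∠QSV = 52°  [△SVQ]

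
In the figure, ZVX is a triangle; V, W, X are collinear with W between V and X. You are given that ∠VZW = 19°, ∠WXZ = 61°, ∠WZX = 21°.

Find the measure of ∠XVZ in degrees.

1. ∠XWZ = 98°  [△ZWX]
2. ∠VWZ = 82°  [linear pair at W on VX]
3. ∠WVZ = 79°  [△ZVW]
4. ∠XVZ = 79°  [W on ray VX]

∠XVZ = 79°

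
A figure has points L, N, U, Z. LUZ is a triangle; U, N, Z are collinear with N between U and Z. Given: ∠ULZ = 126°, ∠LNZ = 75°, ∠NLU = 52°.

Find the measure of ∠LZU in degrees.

1. ∠LNU = 105°  [linear pair at N on UZ]
2. ∠LUN = 23°  [△LUN]
3. ∠LUZ = 23°  [N on ray UZ]
4. ∠LZU = 31°  [△LUZ]

∠LZU = 31°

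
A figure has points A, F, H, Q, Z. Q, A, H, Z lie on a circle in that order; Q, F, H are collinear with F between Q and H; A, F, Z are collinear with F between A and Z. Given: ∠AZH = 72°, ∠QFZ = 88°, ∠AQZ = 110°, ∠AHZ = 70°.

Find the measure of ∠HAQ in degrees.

∠HAQ = 54°

1. ∠AQH = 72°  [same arc AH]
2. ∠HAZ = 38°  [△AHZ]
3. ∠AFH = 88°  [vertical angles at F]
4. ∠AHQ = 54°  [△AFH]
5. ∠HAQ = 54°  [△QAH]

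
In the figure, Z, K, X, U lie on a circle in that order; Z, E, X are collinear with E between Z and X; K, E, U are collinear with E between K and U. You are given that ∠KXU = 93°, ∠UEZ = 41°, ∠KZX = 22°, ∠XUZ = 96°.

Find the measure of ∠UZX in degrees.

1. ∠UEX = 139°  [linear pair at E on ZX]
2. ∠KUX = 22°  [same arc KX]
3. ∠UXZ = 19°  [△XEU]
4. ∠UZX = 65°  [△ZXU]

∠UZX = 65°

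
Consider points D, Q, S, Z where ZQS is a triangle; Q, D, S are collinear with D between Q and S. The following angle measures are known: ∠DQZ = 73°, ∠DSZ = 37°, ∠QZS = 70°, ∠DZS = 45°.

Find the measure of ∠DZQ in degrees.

1. ∠SDZ = 98°  [△ZDS]
2. ∠QDZ = 82°  [linear pair at D on QS]
3. ∠DZQ = 25°  [△ZQD]

∠DZQ = 25°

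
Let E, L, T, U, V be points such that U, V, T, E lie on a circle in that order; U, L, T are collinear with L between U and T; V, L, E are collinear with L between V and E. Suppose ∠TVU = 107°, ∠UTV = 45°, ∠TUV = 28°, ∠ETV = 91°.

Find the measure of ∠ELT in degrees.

∠ELT = 106°

1. ∠UEV = 45°  [same arc UV]
2. ∠TEV = 28°  [same arc VT]
3. ∠EUV = 89°  [cyclic UVTE, opposite ∠U+∠T]
4. ∠EVU = 46°  [△UVE]
5. ∠ETU = 46°  [same arc UE]
6. ∠ELT = 106°  [△TLE]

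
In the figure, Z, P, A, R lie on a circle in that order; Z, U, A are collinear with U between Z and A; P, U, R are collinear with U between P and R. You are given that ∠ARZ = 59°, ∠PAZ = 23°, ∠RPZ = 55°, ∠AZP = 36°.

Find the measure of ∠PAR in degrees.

1. ∠PRZ = 23°  [same arc ZP]
2. ∠PZR = 102°  [△ZPR]
3. ∠PAR = 78°  [cyclic ZPAR, opposite ∠Z+∠A]

∠PAR = 78°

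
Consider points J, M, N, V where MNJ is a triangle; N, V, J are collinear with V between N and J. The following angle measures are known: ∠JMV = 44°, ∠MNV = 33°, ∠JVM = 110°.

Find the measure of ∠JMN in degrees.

∠JMN = 121°

1. ∠MJV = 26°  [△MVJ]
2. ∠JNM = 33°  [V on ray NJ]
3. ∠MJN = 26°  [V on ray JN]
4. ∠JMN = 121°  [△MNJ]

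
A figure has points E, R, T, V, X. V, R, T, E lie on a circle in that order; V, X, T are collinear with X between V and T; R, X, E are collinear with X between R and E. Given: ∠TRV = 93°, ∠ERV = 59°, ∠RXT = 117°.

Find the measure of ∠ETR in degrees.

∠ETR = 88°

1. ∠TEV = 87°  [cyclic VRTE, opposite ∠R+∠E]
2. ∠ETV = 59°  [same arc VE]
3. ∠EXV = 117°  [vertical angles at X]
4. ∠EVT = 34°  [△VTE]
5. ∠EXT = 63°  [linear pair at X on VT]
6. ∠ERT = 34°  [same arc TE]
7. ∠RET = 58°  [△TXE]
8. ∠ETR = 88°  [△RTE]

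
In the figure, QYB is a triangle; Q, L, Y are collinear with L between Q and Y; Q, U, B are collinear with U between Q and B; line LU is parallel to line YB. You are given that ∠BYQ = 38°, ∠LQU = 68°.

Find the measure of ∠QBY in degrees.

1. ∠QLU = 38°  [LU∥YB, corresponding at L]
2. ∠LUQ = 74°  [△QLU]
3. ∠QBY = 74°  [LU∥YB, corresponding at U]

∠QBY = 74°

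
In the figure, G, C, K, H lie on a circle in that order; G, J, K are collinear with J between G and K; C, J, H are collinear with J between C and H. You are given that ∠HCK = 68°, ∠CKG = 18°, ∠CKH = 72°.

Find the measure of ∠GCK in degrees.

∠GCK = 122°

1. ∠CHK = 40°  [△CKH]
2. ∠CGK = 40°  [same arc CK]
3. ∠GCK = 122°  [△GCK]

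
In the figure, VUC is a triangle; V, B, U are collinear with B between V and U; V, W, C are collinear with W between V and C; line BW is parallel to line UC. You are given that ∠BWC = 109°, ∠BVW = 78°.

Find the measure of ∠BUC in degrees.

∠BUC = 31°

1. ∠BWV = 71°  [linear pair at W on VC]
2. ∠VBW = 31°  [△VBW]
3. ∠UBW = 149°  [linear pair at B on VU]
4. ∠BUC = 31°  [BW∥UC, co-interior at U–B]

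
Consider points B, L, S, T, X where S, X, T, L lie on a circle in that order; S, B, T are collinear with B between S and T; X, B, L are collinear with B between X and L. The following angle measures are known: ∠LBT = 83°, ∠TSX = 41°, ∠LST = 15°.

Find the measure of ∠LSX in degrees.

∠LSX = 56°

1. ∠SBX = 83°  [vertical angles at B]
2. ∠LBS = 97°  [linear pair at B on ST]
3. ∠LXS = 56°  [△SBX]
4. ∠SLX = 68°  [△SBL]
5. ∠LSX = 56°  [△SXL]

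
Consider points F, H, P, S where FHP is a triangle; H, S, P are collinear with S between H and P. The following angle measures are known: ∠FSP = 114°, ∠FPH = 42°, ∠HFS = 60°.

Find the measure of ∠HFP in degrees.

∠HFP = 84°

1. ∠FSH = 66°  [linear pair at S on HP]
2. ∠FHS = 54°  [△FHS]
3. ∠FHP = 54°  [S on ray HP]
4. ∠HFP = 84°  [△FHP]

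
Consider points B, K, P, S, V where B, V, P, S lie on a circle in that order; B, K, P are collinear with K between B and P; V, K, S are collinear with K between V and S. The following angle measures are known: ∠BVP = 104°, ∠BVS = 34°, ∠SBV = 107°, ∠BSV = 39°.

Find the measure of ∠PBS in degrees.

1. ∠BSP = 76°  [cyclic BVPS, opposite ∠V+∠S]
2. ∠BPS = 34°  [same arc BS]
3. ∠PBS = 70°  [△BPS]

∠PBS = 70°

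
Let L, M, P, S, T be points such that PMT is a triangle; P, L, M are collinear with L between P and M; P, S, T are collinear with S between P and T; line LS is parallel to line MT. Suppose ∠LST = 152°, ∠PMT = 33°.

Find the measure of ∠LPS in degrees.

∠LPS = 119°

1. ∠LSP = 28°  [linear pair at S on PT]
2. ∠PLS = 33°  [LS∥MT, corresponding at L]
3. ∠LPS = 119°  [△PLS]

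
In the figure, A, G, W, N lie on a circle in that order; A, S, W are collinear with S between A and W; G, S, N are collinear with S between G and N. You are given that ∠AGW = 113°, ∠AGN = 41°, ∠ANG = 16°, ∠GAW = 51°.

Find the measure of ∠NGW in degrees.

1. ∠GAN = 123°  [△AGN]
2. ∠GNW = 51°  [same arc GW]
3. ∠GWN = 57°  [cyclic AGWN, opposite ∠A+∠W]
4. ∠NGW = 72°  [△GWN]

∠NGW = 72°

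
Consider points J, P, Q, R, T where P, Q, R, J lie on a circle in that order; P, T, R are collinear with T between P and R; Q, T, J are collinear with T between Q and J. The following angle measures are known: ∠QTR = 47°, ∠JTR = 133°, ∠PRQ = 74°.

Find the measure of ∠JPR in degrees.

∠JPR = 59°

1. ∠JTP = 47°  [vertical angles at T]
2. ∠PJQ = 74°  [same arc PQ]
3. ∠JPR = 59°  [△PTJ]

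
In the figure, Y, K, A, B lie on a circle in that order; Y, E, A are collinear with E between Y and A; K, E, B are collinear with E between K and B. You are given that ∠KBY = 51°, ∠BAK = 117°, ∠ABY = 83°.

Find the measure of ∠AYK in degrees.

1. ∠KAY = 51°  [same arc YK]
2. ∠AKY = 97°  [cyclic YKAB, opposite ∠K+∠B]
3. ∠AYK = 32°  [△YKA]

∠AYK = 32°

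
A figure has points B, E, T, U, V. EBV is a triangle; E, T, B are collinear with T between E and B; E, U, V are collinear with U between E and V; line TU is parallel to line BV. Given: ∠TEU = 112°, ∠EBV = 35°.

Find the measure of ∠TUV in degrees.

∠TUV = 147°

1. ∠BEV = 112°  [T on EB, U on EV]
2. ∠BVE = 33°  [△EBV]
3. ∠EUT = 33°  [TU∥BV, corresponding at U]
4. ∠TUV = 147°  [linear pair at U on EV]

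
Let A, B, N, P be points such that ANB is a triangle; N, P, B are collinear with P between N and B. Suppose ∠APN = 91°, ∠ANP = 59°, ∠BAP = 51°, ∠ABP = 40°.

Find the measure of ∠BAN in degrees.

∠BAN = 81°

1. ∠ANB = 59°  [P on ray NB]
2. ∠ABN = 40°  [P on ray BN]
3. ∠BAN = 81°  [△ANB]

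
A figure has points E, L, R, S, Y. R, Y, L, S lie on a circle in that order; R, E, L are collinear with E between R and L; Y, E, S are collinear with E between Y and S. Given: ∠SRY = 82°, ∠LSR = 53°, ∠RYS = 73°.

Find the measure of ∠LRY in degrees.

∠LRY = 28°

1. ∠RSY = 25°  [△RYS]
2. ∠LYR = 127°  [cyclic RYLS, opposite ∠Y+∠S]
3. ∠RLY = 25°  [same arc RY]
4. ∠LRY = 28°  [△RYL]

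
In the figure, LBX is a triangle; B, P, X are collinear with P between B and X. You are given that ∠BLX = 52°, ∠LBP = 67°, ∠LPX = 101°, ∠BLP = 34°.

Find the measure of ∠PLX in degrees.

∠PLX = 18°

1. ∠LBX = 67°  [P on ray BX]
2. ∠BXL = 61°  [△LBX]
3. ∠LXP = 61°  [P on ray XB]
4. ∠PLX = 18°  [△LPX]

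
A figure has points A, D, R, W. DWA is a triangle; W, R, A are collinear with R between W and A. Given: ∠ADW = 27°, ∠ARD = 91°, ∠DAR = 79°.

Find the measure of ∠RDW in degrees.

1. ∠DRW = 89°  [linear pair at R on WA]
2. ∠DAW = 79°  [R on ray AW]
3. ∠AWD = 74°  [△DWA]
4. ∠DWR = 74°  [R on ray WA]
5. ∠RDW = 17°  [△DWR]

∠RDW = 17°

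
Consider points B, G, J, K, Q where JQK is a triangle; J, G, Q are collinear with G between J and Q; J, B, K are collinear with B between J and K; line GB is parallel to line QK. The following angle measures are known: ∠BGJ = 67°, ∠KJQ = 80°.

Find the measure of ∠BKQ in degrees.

∠BKQ = 33°

1. ∠JQK = 67°  [GB∥QK, corresponding at G]
2. ∠JKQ = 33°  [△JQK]
3. ∠BKQ = 33°  [B on ray KJ]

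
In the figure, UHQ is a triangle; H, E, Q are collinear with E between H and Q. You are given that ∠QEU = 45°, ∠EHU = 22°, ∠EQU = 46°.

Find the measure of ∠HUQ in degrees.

1. ∠QHU = 22°  [E on ray HQ]
2. ∠HQU = 46°  [E on ray QH]
3. ∠HUQ = 112°  [△UHQ]

∠HUQ = 112°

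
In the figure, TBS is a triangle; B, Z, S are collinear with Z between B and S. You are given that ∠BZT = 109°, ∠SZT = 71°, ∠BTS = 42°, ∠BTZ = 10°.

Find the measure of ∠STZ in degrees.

∠STZ = 32°

1. ∠TBZ = 61°  [△TBZ]
2. ∠SBT = 61°  [Z on ray BS]
3. ∠BST = 77°  [△TBS]
4. ∠TSZ = 77°  [Z on ray SB]
5. ∠STZ = 32°  [△TZS]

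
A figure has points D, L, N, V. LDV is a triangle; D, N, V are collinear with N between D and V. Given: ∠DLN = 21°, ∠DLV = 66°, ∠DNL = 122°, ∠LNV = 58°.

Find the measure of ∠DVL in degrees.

1. ∠LDN = 37°  [△LDN]
2. ∠LDV = 37°  [N on ray DV]
3. ∠DVL = 77°  [△LDV]

∠DVL = 77°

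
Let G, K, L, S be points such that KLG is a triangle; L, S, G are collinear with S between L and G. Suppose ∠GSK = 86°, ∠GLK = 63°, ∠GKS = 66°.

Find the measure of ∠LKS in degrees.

∠LKS = 23°

1. ∠KSL = 94°  [linear pair at S on LG]
2. ∠KLS = 63°  [S on ray LG]
3. ∠LKS = 23°  [△KLS]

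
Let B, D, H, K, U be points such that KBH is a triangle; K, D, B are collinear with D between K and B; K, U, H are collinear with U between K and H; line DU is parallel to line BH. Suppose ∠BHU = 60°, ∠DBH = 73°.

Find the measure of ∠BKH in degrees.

1. ∠BHK = 60°  [U on ray HK]
2. ∠HBK = 73°  [D on ray BK]
3. ∠BKH = 47°  [△KBH]

∠BKH = 47°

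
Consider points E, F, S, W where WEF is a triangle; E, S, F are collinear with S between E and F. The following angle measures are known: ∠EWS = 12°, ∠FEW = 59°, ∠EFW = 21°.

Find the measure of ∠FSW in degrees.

1. ∠SEW = 59°  [S on ray EF]
2. ∠ESW = 109°  [△WES]
3. ∠FSW = 71°  [linear pair at S on EF]

∠FSW = 71°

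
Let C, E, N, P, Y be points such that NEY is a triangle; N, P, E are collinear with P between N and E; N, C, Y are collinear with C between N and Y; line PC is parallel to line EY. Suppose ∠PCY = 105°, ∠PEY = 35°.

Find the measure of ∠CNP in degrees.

∠CNP = 70°

1. ∠NCP = 75°  [linear pair at C on NY]
2. ∠NEY = 35°  [P on ray EN]
3. ∠EYN = 75°  [PC∥EY, corresponding at C]
4. ∠ENY = 70°  [△NEY]
5. ∠CNP = 70°  [P on NE, C on NY]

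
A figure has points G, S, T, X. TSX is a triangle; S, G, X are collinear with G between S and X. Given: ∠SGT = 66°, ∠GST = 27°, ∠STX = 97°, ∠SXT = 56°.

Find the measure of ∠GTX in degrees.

∠GTX = 10°

1. ∠TGX = 114°  [linear pair at G on SX]
2. ∠GXT = 56°  [G on ray XS]
3. ∠GTX = 10°  [△TGX]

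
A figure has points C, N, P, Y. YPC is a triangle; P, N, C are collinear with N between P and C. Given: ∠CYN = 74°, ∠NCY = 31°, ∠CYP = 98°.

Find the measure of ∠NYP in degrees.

∠NYP = 24°

1. ∠CNY = 75°  [△YNC]
2. ∠PCY = 31°  [N on ray CP]
3. ∠CPY = 51°  [△YPC]
4. ∠PNY = 105°  [linear pair at N on PC]
5. ∠NPY = 51°  [N on ray PC]
6. ∠NYP = 24°  [△YPN]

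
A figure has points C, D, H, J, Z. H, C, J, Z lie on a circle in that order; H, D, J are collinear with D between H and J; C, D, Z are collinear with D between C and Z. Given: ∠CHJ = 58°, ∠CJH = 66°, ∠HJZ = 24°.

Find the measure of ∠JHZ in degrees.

1. ∠HCJ = 56°  [△HCJ]
2. ∠HZJ = 124°  [cyclic HCJZ, opposite ∠C+∠Z]
3. ∠JHZ = 32°  [△HJZ]

∠JHZ = 32°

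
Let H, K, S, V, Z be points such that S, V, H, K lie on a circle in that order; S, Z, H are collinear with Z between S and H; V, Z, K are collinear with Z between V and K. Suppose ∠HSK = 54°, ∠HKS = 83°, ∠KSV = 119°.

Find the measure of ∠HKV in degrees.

1. ∠HVK = 54°  [same arc HK]
2. ∠KHV = 61°  [cyclic SVHK, opposite ∠S+∠H]
3. ∠HKV = 65°  [△VHK]

∠HKV = 65°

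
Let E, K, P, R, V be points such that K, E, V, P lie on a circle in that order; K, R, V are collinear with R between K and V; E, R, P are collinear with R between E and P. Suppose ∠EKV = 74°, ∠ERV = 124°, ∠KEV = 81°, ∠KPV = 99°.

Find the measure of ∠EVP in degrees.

1. ∠EPV = 74°  [same arc EV]
2. ∠EVK = 25°  [△KEV]
3. ∠PEV = 31°  [△ERV]
4. ∠EVP = 75°  [△EVP]

∠EVP = 75°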